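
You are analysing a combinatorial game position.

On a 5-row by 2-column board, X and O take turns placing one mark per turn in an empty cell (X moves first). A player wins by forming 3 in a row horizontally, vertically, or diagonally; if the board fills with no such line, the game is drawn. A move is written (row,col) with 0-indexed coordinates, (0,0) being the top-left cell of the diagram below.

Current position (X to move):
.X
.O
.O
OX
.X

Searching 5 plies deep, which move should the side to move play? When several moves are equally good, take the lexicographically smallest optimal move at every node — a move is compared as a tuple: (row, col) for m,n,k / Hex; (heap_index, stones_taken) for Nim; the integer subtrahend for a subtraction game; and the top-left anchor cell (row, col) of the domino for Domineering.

p1 X@[.X/.O/.O/OX/.X]: (0,0)[XX/.O/.O/OX/.X]-1 (1,0)[.X/XO/.O/OX/.X]+0* (2,0)[.X/.O/XO/OX/.X]+0 (4,0)[.X/.O/.O/OX/XX]+0
p2 O@[.X/XO/.O/OX/.X]: (0,0)[OX/XO/.O/OX/.X]+0* (2,0)[.X/XO/OO/OX/.X]+0 (4,0)[.X/XO/.O/OX/OX]+0
p3 X@[OX/XO/.O/OX/.X]: (2,0)[OX/XO/XO/OX/.X]+0* (4,0)[OX/XO/.O/OX/XX]+0
p4 O@[OX/XO/XO/OX/.X]: (4,0)[OX/XO/XO/OX/OX]+0*
p5 X@[OX/XO/XO/OX/OX] terminal +0; root [.X/.O/.O/OX/.X] d5

X's best at [.X/.O/.O/OX/.X]: (1,0)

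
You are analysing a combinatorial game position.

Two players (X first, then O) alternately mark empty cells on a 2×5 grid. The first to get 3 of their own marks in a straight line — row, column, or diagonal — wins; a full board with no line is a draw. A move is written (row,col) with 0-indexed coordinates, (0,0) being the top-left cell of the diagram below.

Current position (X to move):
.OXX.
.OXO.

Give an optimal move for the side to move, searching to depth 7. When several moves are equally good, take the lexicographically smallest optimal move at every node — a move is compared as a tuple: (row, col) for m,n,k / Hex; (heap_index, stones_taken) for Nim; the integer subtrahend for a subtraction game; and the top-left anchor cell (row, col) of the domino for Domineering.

ply 1, X at .OXX./.OXO. | (0,0)=+0→XOXX./.OXO.; (0,4)=+1→.OXXX/.OXO.*; (1,0)=+0→.OXX./XOXO.; (1,4)=+0→.OXX./.OXOX
ply 2: .OXXX/.OXO. is terminal -1 (O); from .OXX./.OXO. depth 7

X's best at [.OXX./.OXO.]: (0,4)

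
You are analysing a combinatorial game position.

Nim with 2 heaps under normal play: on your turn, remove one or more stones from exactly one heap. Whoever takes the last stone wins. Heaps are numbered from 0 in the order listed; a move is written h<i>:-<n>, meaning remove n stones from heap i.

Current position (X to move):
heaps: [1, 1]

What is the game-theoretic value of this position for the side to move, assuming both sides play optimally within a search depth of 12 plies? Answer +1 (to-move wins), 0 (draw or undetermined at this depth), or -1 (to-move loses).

[(1,1)] X move#1: h0:-1:-1/(0,1)*, h1:-1:-1/(1,0)
[(0,1)] O move#2: h1:-1:+1/(0,0)*
[(0,0)] end (terminal -1, X#3); searched (1,1) to 12

value((1,1), X) = -1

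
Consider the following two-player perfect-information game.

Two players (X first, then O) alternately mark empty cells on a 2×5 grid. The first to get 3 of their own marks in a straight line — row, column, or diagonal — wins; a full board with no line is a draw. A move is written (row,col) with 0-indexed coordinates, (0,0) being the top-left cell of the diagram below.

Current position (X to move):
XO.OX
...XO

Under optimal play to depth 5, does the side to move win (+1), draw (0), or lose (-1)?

value(XO.OX/...XO, X) = 0

[XO.OX/...XO] X move#1: (0,2):+0/XOXOX/...XO*, (1,0):-1/XO.OX/X..XO, (1,1):-1/XO.OX/.X.XO, (1,2):-1/XO.OX/..XXO
[XOXOX/...XO] O move#2: (1,0):+0/XOXOX/O..XO*, (1,1):+0/XOXOX/.O.XO, (1,2):+0/XOXOX/..OXO
[XOXOX/O..XO] X move#3: (1,1):+0/XOXOX/OX.XO*, (1,2):+0/XOXOX/O.XXO
[XOXOX/OX.XO] O move#4: (1,2):+0/XOXOX/OXOXO*
[XOXOX/OXOXO] end (terminal +0, X#5); searched XO.OX/...XO to 5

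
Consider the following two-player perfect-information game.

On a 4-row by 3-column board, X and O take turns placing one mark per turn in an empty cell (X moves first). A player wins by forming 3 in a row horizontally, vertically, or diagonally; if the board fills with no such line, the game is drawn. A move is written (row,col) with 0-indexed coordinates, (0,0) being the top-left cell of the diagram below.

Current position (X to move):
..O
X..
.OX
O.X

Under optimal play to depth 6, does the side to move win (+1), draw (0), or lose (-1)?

p1 X@[..O/X../.OX/O.X]: (0,0)[X.O/X../.OX/O.X]-1 (0,1)[.XO/X../.OX/O.X]-1 (1,1)[..O/XX./.OX/O.X]-1 (1,2)[..O/X.X/.OX/O.X]+1* (2,0)[..O/X../XOX/O.X]-1 (3,1)[..O/X../.OX/OXX]-1
p2 O@[..O/X.X/.OX/O.X] terminal -1; root [..O/X../.OX/O.X] d6

value(..O/X../.OX/O.X, X) = +1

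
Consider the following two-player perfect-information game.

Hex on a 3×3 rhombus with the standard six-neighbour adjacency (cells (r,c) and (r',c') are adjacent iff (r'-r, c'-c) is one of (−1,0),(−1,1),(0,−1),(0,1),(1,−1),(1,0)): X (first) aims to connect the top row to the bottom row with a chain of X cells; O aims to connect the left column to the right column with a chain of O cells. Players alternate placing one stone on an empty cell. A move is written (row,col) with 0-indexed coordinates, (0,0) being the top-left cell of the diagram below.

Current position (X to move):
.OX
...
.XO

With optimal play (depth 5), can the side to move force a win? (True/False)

[.OX/.../.XO] X move#1: (0,0):+1/XOX/.../.XO*, (1,0):+1/.OX/X../.XO, (1,1):+1/.OX/.X./.XO, (1,2):+1/.OX/..X/.XO, (2,0):+1/.OX/.../XXO
[XOX/.../.XO] O move#2: (1,0):-1/XOX/O../.XO*, (1,1):-1/XOX/.O./.XO, (1,2):-1/XOX/..O/.XO, (2,0):-1/XOX/.../OXO
[XOX/O../.XO] X move#3: (1,1):+1/XOX/OX./.XO*, (1,2):+1/XOX/O.X/.XO, (2,0):+1/XOX/O../XXO
[XOX/OX./.XO] end (terminal -1, O#4); searched .OX/.../.XO to 5

X winning at [.OX/.../.XO]: True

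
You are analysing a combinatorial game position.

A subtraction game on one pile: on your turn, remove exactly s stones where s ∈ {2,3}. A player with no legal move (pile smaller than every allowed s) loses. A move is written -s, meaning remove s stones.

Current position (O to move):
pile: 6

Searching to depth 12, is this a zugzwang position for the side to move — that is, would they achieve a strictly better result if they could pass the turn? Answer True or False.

zugzwang(6, O) = True

[6] O move#1: -2:-1/4*, -3:-1/3
[4] X move#2: -2:-1/2, -3:+1/1*
[1] end (terminal -1, O#3); searched 6 to 12
suppose O passes — search the same position with X to move:
pass> [6] X move#1: -2:-1/4*, -3:-1/3
pass> [4] O move#2: -2:-1/2, -3:+1/1*
pass> [1] end (terminal -1, X#3); searched 6 to 12
for O: play -1, pass +1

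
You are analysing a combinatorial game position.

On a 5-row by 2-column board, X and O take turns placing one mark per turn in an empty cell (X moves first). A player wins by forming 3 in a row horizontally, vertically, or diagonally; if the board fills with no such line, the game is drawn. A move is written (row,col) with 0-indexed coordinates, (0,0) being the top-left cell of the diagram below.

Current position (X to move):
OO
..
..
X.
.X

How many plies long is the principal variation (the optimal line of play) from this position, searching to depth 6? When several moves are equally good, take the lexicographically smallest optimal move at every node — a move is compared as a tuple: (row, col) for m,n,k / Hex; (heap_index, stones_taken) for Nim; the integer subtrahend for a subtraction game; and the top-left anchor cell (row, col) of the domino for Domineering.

PV length from [OO/../../X./.X]: 5 plies

ply 1, X at OO/../../X./.X | (1,0)=+0→OO/X./../X./.X; (1,1)=+0→OO/.X/../X./.X; (2,0)=+1→OO/../X./X./.X*; (2,1)=+1→OO/../.X/X./.X; (3,1)=+0→OO/../../XX/.X; (4,0)=+0→OO/../../X./XX
ply 2, O at OO/../X./X./.X | (1,0)=-1→OO/O./X./X./.X*; (1,1)=-1→OO/.O/X./X./.X; (2,1)=-1→OO/../XO/X./.X; (3,1)=-1→OO/../X./XO/.X; (4,0)=-1→OO/../X./X./OX
ply 3, X at OO/O./X./X./.X | (1,1)=+0→OO/OX/X./X./.X; (2,1)=+1→OO/O./XX/X./.X*; (3,1)=+1→OO/O./X./XX/.X; (4,0)=+1→OO/O./X./X./XX
ply 4, O at OO/O./XX/X./.X | (1,1)=-1→OO/OO/XX/X./.X*; (3,1)=-1→OO/O./XX/XO/.X; (4,0)=-1→OO/O./XX/X./OX
ply 5, X at OO/OO/XX/X./.X | (3,1)=+1→OO/OO/XX/XX/.X*; (4,0)=+1→OO/OO/XX/X./XX
ply 6: OO/OO/XX/XX/.X is terminal -1 (O); from OO/../../X./.X depth 6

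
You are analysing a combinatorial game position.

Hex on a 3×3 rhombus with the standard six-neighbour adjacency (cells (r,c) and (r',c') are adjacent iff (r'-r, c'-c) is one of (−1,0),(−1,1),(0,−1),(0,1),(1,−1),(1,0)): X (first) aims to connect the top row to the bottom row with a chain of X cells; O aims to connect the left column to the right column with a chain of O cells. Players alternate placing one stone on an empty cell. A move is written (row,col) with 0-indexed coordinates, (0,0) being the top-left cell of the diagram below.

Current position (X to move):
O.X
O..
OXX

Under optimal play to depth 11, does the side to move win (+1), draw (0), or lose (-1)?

value(O.X/O../OXX, X) = +1

ply 1, X at O.X/O../OXX | (0,1)=+1→OXX/O../OXX*; (1,1)=+1→O.X/OX./OXX; (1,2)=+1→O.X/O.X/OXX
ply 2, O at OXX/O../OXX | (1,1)=-1→OXX/OO./OXX*; (1,2)=-1→OXX/O.O/OXX
ply 3, X at OXX/OO./OXX | (1,2)=+1→OXX/OOX/OXX*
ply 4: OXX/OOX/OXX is terminal -1 (O); from O.X/O../OXX depth 11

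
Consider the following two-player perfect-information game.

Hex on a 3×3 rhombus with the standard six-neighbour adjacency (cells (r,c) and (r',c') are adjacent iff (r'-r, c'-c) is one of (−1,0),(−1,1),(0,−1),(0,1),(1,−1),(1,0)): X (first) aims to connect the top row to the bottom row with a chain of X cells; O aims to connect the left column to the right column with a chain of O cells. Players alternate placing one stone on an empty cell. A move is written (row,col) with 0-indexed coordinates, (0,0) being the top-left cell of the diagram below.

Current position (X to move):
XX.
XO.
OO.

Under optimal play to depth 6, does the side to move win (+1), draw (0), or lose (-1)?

p1 X@[XX./XO./OO.]: (0,2)[XXX/XO./OO.]-1* (1,2)[XX./XOX/OO.]-1 (2,2)[XX./XO./OOX]-1
p2 O@[XXX/XO./OO.]: (1,2)[XXX/XOO/OO.]+1* (2,2)[XXX/XO./OOO]+1
p3 X@[XXX/XOO/OO.] terminal -1; root [XX./XO./OO.] d6

value(XX./XO./OO., X) = -1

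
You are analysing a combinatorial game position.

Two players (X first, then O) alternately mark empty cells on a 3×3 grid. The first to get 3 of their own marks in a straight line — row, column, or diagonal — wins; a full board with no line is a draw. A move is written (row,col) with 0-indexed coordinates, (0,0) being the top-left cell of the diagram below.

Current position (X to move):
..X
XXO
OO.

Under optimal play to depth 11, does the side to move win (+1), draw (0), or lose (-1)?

p1 X@[..X/XXO/OO.]: (0,0)[X.X/XXO/OO.]-1 (0,1)[.XX/XXO/OO.]-1 (2,2)[..X/XXO/OOX]+0*
p2 O@[..X/XXO/OOX]: (0,0)[O.X/XXO/OOX]+0* (0,1)[.OX/XXO/OOX]-1
p3 X@[O.X/XXO/OOX]: (0,1)[OXX/XXO/OOX]+0*
p4 O@[OXX/XXO/OOX] terminal +0; root [..X/XXO/OO.] d11

value(..X/XXO/OO., X) = 0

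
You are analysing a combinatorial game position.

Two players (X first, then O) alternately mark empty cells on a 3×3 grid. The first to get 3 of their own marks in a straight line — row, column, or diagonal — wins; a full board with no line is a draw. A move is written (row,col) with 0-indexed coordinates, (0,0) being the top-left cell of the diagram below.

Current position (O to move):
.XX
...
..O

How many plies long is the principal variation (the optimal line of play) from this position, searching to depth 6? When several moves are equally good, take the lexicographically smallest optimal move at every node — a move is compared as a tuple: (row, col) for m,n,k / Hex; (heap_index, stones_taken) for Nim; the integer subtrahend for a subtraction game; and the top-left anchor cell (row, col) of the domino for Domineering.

PV length from [.XX/.../..O]: 4 plies

p1 O@[.XX/.../..O]: (0,0)[OXX/.../..O]-1* (1,0)[.XX/O../..O]-1 (1,1)[.XX/.O./..O]-1 (1,2)[.XX/..O/..O]-1 (2,0)[.XX/.../O.O]-1 (2,1)[.XX/.../.OO]-1
p2 X@[OXX/.../..O]: (1,0)[OXX/X../..O]-1 (1,1)[OXX/.X./..O]+1* (1,2)[OXX/..X/..O]-1 (2,0)[OXX/.../X.O]-1 (2,1)[OXX/.../.XO]-1
p3 O@[OXX/.X./..O]: (1,0)[OXX/OX./..O]-1* (1,2)[OXX/.XO/..O]-1 (2,0)[OXX/.X./O.O]-1 (2,1)[OXX/.X./.OO]-1
p4 X@[OXX/OX./..O]: (1,2)[OXX/OXX/..O]-1 (2,0)[OXX/OX./X.O]+1* (2,1)[OXX/OX./.XO]+1
p5 O@[OXX/OX./X.O] terminal -1; root [.XX/.../..O] d6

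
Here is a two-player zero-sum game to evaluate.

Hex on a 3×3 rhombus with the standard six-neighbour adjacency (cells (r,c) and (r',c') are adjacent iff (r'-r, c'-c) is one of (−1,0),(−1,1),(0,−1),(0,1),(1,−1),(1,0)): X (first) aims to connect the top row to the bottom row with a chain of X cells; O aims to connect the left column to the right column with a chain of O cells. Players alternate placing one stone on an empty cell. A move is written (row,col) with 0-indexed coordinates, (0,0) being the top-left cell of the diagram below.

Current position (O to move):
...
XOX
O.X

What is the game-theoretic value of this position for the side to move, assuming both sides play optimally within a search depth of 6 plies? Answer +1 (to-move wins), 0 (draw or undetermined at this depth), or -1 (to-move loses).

[.../XOX/O.X] O move#1: (0,0):-1/O../XOX/O.X, (0,1):-1/.O./XOX/O.X, (0,2):+1/..O/XOX/O.X*, (2,1):-1/.../XOX/OOX
[..O/XOX/O.X] end (terminal -1, X#2); searched .../XOX/O.X to 6

value(.../XOX/O.X, O) = +1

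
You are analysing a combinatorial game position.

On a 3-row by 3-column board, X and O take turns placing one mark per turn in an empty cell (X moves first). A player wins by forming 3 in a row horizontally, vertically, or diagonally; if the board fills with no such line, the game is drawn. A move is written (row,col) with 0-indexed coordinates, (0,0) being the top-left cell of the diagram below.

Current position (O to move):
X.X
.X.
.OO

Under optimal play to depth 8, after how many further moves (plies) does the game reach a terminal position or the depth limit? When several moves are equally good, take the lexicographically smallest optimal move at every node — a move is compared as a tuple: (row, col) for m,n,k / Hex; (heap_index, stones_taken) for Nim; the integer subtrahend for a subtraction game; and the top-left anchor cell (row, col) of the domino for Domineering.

ply 1, O at X.X/.X./.OO | (0,1)=-1→XOX/.X./.OO; (1,0)=-1→X.X/OX./.OO; (1,2)=-1→X.X/.XO/.OO; (2,0)=+1→X.X/.X./OOO*
ply 2: X.X/.X./OOO is terminal -1 (X); from X.X/.X./.OO depth 8

PV length from [X.X/.X./.OO]: 1 ply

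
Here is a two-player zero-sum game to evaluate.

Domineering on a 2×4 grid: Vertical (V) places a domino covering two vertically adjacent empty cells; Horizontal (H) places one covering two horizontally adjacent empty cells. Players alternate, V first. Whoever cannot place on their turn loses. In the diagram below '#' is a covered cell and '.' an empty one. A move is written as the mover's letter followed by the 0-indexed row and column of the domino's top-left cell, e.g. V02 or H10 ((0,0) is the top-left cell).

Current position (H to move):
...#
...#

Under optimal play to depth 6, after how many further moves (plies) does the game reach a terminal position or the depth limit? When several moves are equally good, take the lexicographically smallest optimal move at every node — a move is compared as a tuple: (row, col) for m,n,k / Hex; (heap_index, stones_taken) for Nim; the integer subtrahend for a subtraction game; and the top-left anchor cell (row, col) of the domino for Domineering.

p1 H@[...#/...#]: H00[##.#/...#]+1* H01[.###/...#]+1 H10[...#/##.#]+1 H11[...#/.###]+1
p2 V@[##.#/...#]: V02[####/..##]-1*
p3 H@[####/..##]: H10[####/####]+1*
p4 V@[####/####] terminal -1; root [...#/...#] d6

PV length from [...#/...#]: 3 plies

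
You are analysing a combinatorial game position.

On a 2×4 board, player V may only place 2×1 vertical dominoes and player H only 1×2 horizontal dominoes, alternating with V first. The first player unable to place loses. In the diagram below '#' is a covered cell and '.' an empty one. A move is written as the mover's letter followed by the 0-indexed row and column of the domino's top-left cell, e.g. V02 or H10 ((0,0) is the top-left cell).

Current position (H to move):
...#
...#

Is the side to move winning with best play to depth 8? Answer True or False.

H winning at [...#/...#]: True

ply 1, H at ...#/...# | H00=+1→##.#/...#*; H01=+1→.###/...#; H10=+1→...#/##.#; H11=+1→...#/.###
ply 2, V at ##.#/...# | V02=-1→####/..##*
ply 3, H at ####/..## | H10=+1→####/####*
ply 4: ####/#### is terminal -1 (V); from ...#/...# depth 8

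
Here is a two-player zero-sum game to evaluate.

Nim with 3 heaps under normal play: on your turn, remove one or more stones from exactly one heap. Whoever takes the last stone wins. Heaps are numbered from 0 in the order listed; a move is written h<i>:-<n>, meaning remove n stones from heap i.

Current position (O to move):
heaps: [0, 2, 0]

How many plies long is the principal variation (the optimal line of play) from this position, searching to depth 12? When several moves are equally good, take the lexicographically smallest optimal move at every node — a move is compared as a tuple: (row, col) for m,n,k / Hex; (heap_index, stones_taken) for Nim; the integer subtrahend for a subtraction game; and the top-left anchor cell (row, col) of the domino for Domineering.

p1 O@[(0,2,0)]: h1:-1[(0,1,0)]-1 h1:-2[(0,0,0)]+1*
p2 X@[(0,0,0)] terminal -1; root [(0,2,0)] d12

PV length from [(0,2,0)]: 1 ply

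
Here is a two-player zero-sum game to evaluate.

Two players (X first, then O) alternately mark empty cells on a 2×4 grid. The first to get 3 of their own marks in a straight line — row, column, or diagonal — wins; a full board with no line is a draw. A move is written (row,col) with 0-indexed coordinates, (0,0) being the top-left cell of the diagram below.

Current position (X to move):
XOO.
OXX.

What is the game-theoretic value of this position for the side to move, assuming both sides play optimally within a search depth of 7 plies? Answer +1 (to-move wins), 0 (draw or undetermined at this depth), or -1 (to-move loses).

ply 1, X at XOO./OXX. | (0,3)=+0→XOOX/OXX.; (1,3)=+1→XOO./OXXX*
ply 2: XOO./OXXX is terminal -1 (O); from XOO./OXX. depth 7

value(XOO./OXX., X) = +1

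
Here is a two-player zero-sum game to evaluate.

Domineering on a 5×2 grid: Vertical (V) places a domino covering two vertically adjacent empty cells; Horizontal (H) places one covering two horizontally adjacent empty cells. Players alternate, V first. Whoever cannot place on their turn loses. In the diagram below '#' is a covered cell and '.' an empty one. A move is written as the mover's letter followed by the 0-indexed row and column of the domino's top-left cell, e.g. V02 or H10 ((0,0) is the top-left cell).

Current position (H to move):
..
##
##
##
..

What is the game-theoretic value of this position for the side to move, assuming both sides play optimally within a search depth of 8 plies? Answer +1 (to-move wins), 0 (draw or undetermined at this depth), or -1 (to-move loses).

p1 H@[../##/##/##/..]: H00[##/##/##/##/..]+1* H40[../##/##/##/##]+1
p2 V@[##/##/##/##/..] terminal -1; root [../##/##/##/..] d8

value(../##/##/##/.., H) = +1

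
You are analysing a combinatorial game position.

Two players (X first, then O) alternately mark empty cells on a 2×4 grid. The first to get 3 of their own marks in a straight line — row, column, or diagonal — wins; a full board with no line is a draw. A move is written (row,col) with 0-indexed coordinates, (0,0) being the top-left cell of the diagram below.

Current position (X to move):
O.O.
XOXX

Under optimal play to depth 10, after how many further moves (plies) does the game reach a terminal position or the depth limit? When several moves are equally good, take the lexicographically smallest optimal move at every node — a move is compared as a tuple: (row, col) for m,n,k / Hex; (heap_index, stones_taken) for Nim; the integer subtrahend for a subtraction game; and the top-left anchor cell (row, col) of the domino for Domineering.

PV length from [O.O./XOXX]: 2 plies

p1 X@[O.O./XOXX]: (0,1)[OXO./XOXX]+0* (0,3)[O.OX/XOXX]-1
p2 O@[OXO./XOXX]: (0,3)[OXOO/XOXX]+0*
p3 X@[OXOO/XOXX] terminal +0; root [O.O./XOXX] d10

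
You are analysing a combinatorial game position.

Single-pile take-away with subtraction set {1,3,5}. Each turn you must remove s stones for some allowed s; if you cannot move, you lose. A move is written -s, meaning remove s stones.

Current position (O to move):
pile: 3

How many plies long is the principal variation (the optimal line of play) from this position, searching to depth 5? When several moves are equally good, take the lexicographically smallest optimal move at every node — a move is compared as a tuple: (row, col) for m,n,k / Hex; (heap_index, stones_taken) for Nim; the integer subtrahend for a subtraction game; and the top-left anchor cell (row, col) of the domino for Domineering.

ply 1, O at 3 | -1=+1→2*; -3=+1→0
ply 2, X at 2 | -1=-1→1*
ply 3, O at 1 | -1=+1→0*
ply 4: 0 is terminal -1 (X); from 3 depth 5

PV length from [3]: 3 plies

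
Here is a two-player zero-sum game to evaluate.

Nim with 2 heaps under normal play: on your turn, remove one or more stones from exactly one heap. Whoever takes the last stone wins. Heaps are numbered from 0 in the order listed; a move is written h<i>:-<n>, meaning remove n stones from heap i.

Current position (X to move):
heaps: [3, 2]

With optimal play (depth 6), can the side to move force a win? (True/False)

ply 1, X at (3,2) | h0:-1=+1→(2,2)*; h0:-2=-1→(1,2); h0:-3=-1→(0,2); h1:-1=-1→(3,1); h1:-2=-1→(3,0)
ply 2, O at (2,2) | h0:-1=-1→(1,2)*; h0:-2=-1→(0,2); h1:-1=-1→(2,1); h1:-2=-1→(2,0)
ply 3, X at (1,2) | h0:-1=-1→(0,2); h1:-1=+1→(1,1)*; h1:-2=-1→(1,0)
ply 4, O at (1,1) | h0:-1=-1→(0,1)*; h1:-1=-1→(1,0)
ply 5, X at (0,1) | h1:-1=+1→(0,0)*
ply 6: (0,0) is terminal -1 (O); from (3,2) depth 6

X winning at [(3,2)]: True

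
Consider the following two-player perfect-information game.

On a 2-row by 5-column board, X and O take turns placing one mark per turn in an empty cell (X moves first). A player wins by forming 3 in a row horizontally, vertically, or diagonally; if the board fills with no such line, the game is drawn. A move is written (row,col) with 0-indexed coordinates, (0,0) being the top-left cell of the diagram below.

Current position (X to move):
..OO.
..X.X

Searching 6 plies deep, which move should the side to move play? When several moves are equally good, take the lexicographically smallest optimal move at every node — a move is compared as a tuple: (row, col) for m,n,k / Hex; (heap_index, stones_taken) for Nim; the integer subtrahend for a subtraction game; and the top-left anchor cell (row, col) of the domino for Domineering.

[..OO./..X.X] X move#1: (0,0):-1/X.OO./..X.X, (0,1):-1/.XOO./..X.X, (0,4):-1/..OOX/..X.X, (1,0):-1/..OO./X.X.X, (1,1):-1/..OO./.XX.X, (1,3):+1/..OO./..XXX*
[..OO./..XXX] end (terminal -1, O#2); searched ..OO./..X.X to 6

X's best at [..OO./..X.X]: (1,3)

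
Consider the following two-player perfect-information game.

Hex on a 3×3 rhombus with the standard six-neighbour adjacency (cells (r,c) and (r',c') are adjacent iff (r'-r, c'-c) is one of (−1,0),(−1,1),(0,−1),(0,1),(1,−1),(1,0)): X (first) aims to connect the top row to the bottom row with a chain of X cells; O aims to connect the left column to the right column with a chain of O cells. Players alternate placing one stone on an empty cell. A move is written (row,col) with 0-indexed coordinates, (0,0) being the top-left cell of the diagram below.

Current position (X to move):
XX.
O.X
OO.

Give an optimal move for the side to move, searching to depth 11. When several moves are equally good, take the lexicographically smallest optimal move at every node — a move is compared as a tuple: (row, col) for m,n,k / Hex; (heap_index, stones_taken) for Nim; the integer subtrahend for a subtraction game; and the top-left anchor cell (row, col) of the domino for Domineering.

X's best at [XX./O.X/OO.]: (2,2)

p1 X@[XX./O.X/OO.]: (0,2)[XXX/O.X/OO.]-1 (1,1)[XX./OXX/OO.]-1 (2,2)[XX./O.X/OOX]+1*
p2 O@[XX./O.X/OOX]: (0,2)[XXO/O.X/OOX]-1* (1,1)[XX./OOX/OOX]-1
p3 X@[XXO/O.X/OOX]: (1,1)[XXO/OXX/OOX]+1*
p4 O@[XXO/OXX/OOX] terminal -1; root [XX./O.X/OO.] d11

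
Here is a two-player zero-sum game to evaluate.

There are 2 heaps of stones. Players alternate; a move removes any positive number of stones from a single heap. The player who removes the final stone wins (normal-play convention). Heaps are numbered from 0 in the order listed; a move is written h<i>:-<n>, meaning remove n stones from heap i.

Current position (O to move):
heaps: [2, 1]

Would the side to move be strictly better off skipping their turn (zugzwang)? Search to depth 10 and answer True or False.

zugzwang((2,1), O) = False

[(2,1)] O move#1: h0:-1:+1/(1,1)*, h0:-2:-1/(0,1), h1:-1:-1/(2,0)
[(1,1)] X move#2: h0:-1:-1/(0,1)*, h1:-1:-1/(1,0)
[(0,1)] O move#3: h1:-1:+1/(0,0)*
[(0,0)] end (terminal -1, X#4); searched (2,1) to 10
if O skipped the turn, X would face:
~ [(2,1)] X move#1: h0:-1:+1/(1,1)*, h0:-2:-1/(0,1), h1:-1:-1/(2,0)
~ [(1,1)] O move#2: h0:-1:-1/(0,1)*, h1:-1:-1/(1,0)
~ [(0,1)] X move#3: h1:-1:+1/(0,0)*
~ [(0,0)] end (terminal -1, O#4); searched (2,1) to 10
compare (O): move=+1 vs pass=-1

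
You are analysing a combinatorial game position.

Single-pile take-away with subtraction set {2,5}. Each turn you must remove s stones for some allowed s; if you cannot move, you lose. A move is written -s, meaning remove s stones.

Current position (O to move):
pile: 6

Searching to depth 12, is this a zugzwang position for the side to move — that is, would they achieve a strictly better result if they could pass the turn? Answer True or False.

zugzwang(6, O) = False

p1 O@[6]: -2[4]+1* -5[1]+1
p2 X@[4]: -2[2]-1*
p3 O@[2]: -2[0]+1*
p4 X@[0] terminal -1; root [6] d12
if O skipped the turn, X would face:
~ p1 X@[6]: -2[4]+1* -5[1]+1
~ p2 O@[4]: -2[2]-1*
~ p3 X@[2]: -2[0]+1*
~ p4 O@[0] terminal -1; root [6] d12
compare (O): move=+1 vs pass=-1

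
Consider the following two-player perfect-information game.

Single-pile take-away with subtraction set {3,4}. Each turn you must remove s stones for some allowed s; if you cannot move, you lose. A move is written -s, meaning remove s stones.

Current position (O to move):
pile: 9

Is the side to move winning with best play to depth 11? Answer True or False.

p1 O@[9]: -3[6]-1* -4[5]-1
p2 X@[6]: -3[3]-1 -4[2]+1*
p3 O@[2] terminal -1; root [9] d11

O winning at [9]: False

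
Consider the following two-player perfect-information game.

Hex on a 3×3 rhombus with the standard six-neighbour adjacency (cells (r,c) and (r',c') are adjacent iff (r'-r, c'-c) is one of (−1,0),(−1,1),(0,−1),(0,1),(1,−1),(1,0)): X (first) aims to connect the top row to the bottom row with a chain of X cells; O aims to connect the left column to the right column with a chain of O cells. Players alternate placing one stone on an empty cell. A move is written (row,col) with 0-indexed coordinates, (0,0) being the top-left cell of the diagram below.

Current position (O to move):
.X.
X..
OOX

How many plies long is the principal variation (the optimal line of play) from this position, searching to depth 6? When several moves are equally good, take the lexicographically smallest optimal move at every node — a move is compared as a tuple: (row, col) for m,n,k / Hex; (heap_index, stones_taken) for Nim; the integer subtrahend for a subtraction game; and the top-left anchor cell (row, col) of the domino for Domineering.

PV length from [.X./X../OOX]: 3 plies

p1 O@[.X./X../OOX]: (0,0)[OX./X../OOX]-1 (0,2)[.XO/X../OOX]+1* (1,1)[.X./XO./OOX]+1 (1,2)[.X./X.O/OOX]+1
p2 X@[.XO/X../OOX]: (0,0)[XXO/X../OOX]-1* (1,1)[.XO/XX./OOX]-1 (1,2)[.XO/X.X/OOX]-1
p3 O@[XXO/X../OOX]: (1,1)[XXO/XO./OOX]+1* (1,2)[XXO/X.O/OOX]+1
p4 X@[XXO/XO./OOX] terminal -1; root [.X./X../OOX] d6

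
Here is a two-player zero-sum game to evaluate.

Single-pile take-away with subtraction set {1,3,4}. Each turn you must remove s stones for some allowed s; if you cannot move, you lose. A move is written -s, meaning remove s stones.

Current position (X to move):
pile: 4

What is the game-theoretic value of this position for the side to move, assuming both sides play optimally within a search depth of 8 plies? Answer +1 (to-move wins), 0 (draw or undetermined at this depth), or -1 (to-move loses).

ply 1, X at 4 | -1=-1→3; -3=-1→1; -4=+1→0*
ply 2: 0 is terminal -1 (O); from 4 depth 8

value(4, X) = +1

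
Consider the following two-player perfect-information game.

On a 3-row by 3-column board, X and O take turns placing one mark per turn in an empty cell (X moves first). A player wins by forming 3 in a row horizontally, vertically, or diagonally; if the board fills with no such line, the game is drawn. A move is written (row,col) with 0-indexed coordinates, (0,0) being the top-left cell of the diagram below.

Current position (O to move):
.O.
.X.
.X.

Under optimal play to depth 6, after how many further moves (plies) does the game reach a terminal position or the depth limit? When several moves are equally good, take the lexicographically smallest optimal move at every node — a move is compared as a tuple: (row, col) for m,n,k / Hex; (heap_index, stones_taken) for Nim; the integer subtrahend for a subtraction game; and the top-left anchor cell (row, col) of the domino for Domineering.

PV length from [.O./.X./.X.]: 6 plies

[.O./.X./.X.] O move#1: (0,0):+0/OO./.X./.X.*, (0,2):+0/.OO/.X./.X., (1,0):-1/.O./OX./.X., (1,2):-1/.O./.XO/.X., (2,0):+0/.O./.X./OX., (2,2):+0/.O./.X./.XO
[OO./.X./.X.] X move#2: (0,2):+0/OOX/.X./.X.*, (1,0):-1/OO./XX./.X., (1,2):-1/OO./.XX/.X., (2,0):-1/OO./.X./XX., (2,2):-1/OO./.X./.XX
[OOX/.X./.X.] O move#3: (1,0):-1/OOX/OX./.X., (1,2):-1/OOX/.XO/.X., (2,0):+0/OOX/.X./OX.*, (2,2):-1/OOX/.X./.XO
[OOX/.X./OX.] X move#4: (1,0):+0/OOX/XX./OX.*, (1,2):-1/OOX/.XX/OX., (2,2):-1/OOX/.X./OXX
[OOX/XX./OX.] O move#5: (1,2):+0/OOX/XXO/OX.*, (2,2):-1/OOX/XX./OXO
[OOX/XXO/OX.] X move#6: (2,2):+0/OOX/XXO/OXX*
[OOX/XXO/OXX] end (terminal +0, O#7); searched .O./.X./.X. to 6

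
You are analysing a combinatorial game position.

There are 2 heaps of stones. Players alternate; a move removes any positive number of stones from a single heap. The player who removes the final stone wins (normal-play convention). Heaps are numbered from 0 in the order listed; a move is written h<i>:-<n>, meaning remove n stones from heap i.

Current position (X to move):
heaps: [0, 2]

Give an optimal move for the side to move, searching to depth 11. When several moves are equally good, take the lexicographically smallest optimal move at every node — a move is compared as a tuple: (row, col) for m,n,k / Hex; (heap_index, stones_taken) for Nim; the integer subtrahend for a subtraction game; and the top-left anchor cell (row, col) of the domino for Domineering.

p1 X@[(0,2)]: h1:-1[(0,1)]-1 h1:-2[(0,0)]+1*
p2 O@[(0,0)] terminal -1; root [(0,2)] d11

X's best at [(0,2)]: h1:-2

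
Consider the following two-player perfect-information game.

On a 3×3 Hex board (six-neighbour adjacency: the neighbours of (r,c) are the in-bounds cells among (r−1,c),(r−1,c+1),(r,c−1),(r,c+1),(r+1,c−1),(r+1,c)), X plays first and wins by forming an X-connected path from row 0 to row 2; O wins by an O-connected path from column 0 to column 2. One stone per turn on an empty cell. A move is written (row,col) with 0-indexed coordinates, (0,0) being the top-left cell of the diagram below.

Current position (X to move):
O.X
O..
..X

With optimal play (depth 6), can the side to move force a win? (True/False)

ply 1, X at O.X/O../..X | (0,1)=+1→OXX/O../..X*; (1,1)=+1→O.X/OX./..X; (1,2)=+1→O.X/O.X/..X; (2,0)=+1→O.X/O../X.X; (2,1)=+1→O.X/O../.XX
ply 2, O at OXX/O../..X | (1,1)=-1→OXX/OO./..X*; (1,2)=-1→OXX/O.O/..X; (2,0)=-1→OXX/O../O.X; (2,1)=-1→OXX/O../.OX
ply 3, X at OXX/OO./..X | (1,2)=+1→OXX/OOX/..X*; (2,0)=-1→OXX/OO./X.X; (2,1)=-1→OXX/OO./.XX
ply 4: OXX/OOX/..X is terminal -1 (O); from O.X/O../..X depth 6

X winning at [O.X/O../..X]: True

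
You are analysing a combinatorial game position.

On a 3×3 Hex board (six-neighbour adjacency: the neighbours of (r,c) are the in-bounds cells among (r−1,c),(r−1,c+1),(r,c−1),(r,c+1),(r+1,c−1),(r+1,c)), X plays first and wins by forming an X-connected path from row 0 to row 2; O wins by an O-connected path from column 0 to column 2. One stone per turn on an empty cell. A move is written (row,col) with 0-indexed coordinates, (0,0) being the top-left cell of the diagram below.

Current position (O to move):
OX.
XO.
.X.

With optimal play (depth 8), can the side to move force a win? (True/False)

p1 O@[OX./XO./.X.]: (0,2)[OXO/XO./.X.]-1 (1,2)[OX./XOO/.X.]-1 (2,0)[OX./XO./OX.]+1* (2,2)[OX./XO./.XO]-1
p2 X@[OX./XO./OX.]: (0,2)[OXX/XO./OX.]-1* (1,2)[OX./XOX/OX.]-1 (2,2)[OX./XO./OXX]-1
p3 O@[OXX/XO./OX.]: (1,2)[OXX/XOO/OX.]+1* (2,2)[OXX/XO./OXO]-1
p4 X@[OXX/XOO/OX.] terminal -1; root [OX./XO./.X.] d8

O winning at [OX./XO./.X.]: True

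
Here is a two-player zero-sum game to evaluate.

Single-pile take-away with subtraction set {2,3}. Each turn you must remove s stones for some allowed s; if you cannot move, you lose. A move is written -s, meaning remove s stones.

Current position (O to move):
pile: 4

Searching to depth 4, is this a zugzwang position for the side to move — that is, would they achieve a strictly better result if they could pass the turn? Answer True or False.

[4] O move#1: -2:-1/2, -3:+1/1*
[1] end (terminal -1, X#2); searched 4 to 4
pass branch (X moves first from the same position):
  | [4] X move#1: -2:-1/2, -3:+1/1*
  | [1] end (terminal -1, O#2); searched 4 to 4
O moving scores +1; O passing scores -1

zugzwang(4, O) = False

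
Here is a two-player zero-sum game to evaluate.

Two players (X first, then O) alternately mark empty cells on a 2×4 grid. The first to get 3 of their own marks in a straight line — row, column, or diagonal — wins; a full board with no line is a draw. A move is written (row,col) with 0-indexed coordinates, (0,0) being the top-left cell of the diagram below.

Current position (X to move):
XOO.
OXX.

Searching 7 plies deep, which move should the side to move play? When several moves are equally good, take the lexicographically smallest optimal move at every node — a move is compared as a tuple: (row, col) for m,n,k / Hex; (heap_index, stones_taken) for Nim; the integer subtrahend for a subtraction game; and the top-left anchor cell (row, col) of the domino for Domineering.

[XOO./OXX.] X move#1: (0,3):+0/XOOX/OXX., (1,3):+1/XOO./OXXX*
[XOO./OXXX] end (terminal -1, O#2); searched XOO./OXX. to 7

X's best at [XOO./OXX.]: (1,3)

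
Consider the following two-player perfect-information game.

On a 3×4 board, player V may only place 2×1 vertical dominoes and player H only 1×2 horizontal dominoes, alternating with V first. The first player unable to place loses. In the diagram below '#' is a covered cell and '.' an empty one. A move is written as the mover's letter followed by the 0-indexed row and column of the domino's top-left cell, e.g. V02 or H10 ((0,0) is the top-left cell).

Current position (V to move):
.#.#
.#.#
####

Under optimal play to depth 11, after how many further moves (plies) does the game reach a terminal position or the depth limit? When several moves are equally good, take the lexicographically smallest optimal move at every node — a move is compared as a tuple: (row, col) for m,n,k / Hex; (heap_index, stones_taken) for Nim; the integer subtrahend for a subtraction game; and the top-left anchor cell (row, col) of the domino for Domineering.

PV length from [.#.#/.#.#/####]: 1 ply

[.#.#/.#.#/####] V move#1: V00:+1/##.#/##.#/####*, V02:+1/.###/.###/####
[##.#/##.#/####] end (terminal -1, H#2); searched .#.#/.#.#/#### to 11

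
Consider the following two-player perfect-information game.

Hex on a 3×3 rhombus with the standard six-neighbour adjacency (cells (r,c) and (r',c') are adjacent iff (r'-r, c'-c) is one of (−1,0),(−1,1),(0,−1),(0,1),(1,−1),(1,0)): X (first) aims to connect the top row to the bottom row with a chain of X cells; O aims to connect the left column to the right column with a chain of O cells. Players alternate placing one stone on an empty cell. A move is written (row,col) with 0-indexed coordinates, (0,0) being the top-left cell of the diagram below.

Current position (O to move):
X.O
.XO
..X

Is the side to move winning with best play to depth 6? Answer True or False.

O winning at [X.O/.XO/..X]: False

ply 1, O at X.O/.XO/..X | (0,1)=-1→XOO/.XO/..X*; (1,0)=-1→X.O/OXO/..X; (2,0)=-1→X.O/.XO/O.X; (2,1)=-1→X.O/.XO/.OX
ply 2, X at XOO/.XO/..X | (1,0)=+1→XOO/XXO/..X*; (2,0)=-1→XOO/.XO/X.X; (2,1)=-1→XOO/.XO/.XX
ply 3, O at XOO/XXO/..X | (2,0)=-1→XOO/XXO/O.X*; (2,1)=-1→XOO/XXO/.OX
ply 4, X at XOO/XXO/O.X | (2,1)=+1→XOO/XXO/OXX*
ply 5: XOO/XXO/OXX is terminal -1 (O); from X.O/.XO/..X depth 6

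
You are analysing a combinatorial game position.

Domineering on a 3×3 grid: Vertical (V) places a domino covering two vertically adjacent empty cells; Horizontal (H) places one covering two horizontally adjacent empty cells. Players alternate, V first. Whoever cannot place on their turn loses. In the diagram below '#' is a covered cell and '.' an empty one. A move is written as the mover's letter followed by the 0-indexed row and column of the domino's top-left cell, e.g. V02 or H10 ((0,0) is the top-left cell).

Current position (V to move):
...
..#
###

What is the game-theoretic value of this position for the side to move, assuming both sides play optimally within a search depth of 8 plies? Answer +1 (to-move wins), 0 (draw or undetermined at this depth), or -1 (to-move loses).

value(.../..#/###, V) = +1

[.../..#/###] V move#1: V00:-1/#../#.#/###, V01:+1/.#./.##/###*
[.#./.##/###] end (terminal -1, H#2); searched .../..#/### to 8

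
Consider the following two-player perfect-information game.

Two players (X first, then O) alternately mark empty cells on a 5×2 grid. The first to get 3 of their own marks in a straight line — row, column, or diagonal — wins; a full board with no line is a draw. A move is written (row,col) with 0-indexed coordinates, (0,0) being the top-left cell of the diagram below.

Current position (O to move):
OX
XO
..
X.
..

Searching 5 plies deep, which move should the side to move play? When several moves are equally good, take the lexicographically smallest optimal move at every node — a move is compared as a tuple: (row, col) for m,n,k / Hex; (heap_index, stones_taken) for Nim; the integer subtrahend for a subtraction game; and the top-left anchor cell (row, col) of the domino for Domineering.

p1 O@[OX/XO/../X./..]: (2,0)[OX/XO/O./X./..]+0* (2,1)[OX/XO/.O/X./..]-1 (3,1)[OX/XO/../XO/..]-1 (4,0)[OX/XO/../X./O.]-1 (4,1)[OX/XO/../X./.O]-1
p2 X@[OX/XO/O./X./..]: (2,1)[OX/XO/OX/X./..]+0* (3,1)[OX/XO/O./XX/..]+0 (4,0)[OX/XO/O./X./X.]+0 (4,1)[OX/XO/O./X./.X]+0
p3 O@[OX/XO/OX/X./..]: (3,1)[OX/XO/OX/XO/..]+0* (4,0)[OX/XO/OX/X./O.]+0 (4,1)[OX/XO/OX/X./.O]+0
p4 X@[OX/XO/OX/XO/..]: (4,0)[OX/XO/OX/XO/X.]+0* (4,1)[OX/XO/OX/XO/.X]+0
p5 O@[OX/XO/OX/XO/X.]: (4,1)[OX/XO/OX/XO/XO]+0*
p6 X@[OX/XO/OX/XO/XO] terminal +0; root [OX/XO/../X./..] d5

O's best at [OX/XO/../X./..]: (2,0)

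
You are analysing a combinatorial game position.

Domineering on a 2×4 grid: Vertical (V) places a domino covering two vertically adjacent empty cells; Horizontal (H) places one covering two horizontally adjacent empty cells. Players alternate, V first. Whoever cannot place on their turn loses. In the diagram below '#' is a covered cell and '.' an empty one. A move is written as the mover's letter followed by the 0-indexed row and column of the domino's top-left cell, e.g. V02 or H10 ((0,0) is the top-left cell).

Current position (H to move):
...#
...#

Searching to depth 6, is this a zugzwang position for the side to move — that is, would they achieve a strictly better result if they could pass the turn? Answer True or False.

zugzwang(...#/...#, H) = False

ply 1, H at ...#/...# | H00=+1→##.#/...#*; H01=+1→.###/...#; H10=+1→...#/##.#; H11=+1→...#/.###
ply 2, V at ##.#/...# | V02=-1→####/..##*
ply 3, H at ####/..## | H10=+1→####/####*
ply 4: ####/#### is terminal -1 (V); from ...#/...# depth 6
if H skipped the turn, V would face:
~ ply 1, V at ...#/...# | V00=-1→#..#/#..#; V01=+1→.#.#/.#.#*; V02=-1→..##/..##
~ ply 2: .#.#/.#.# is terminal -1 (H); from ...#/...# depth 6
compare (H): move=+1 vs pass=-1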